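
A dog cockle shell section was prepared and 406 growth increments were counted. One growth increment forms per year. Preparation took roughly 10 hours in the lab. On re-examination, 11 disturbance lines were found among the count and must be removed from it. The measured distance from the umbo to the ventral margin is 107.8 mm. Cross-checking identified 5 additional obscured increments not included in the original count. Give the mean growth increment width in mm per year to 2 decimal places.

0.27 mm per year

Correcting the raw count gives 406 − 11 + 5 = 400 true growth increments.
Extension rate ≈ 107.8 / 400 = 0.27 mm per year.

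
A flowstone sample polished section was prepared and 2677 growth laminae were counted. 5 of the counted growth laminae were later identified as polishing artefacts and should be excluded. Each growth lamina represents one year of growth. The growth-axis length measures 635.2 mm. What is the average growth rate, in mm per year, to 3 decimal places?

0.238 mm per year

Correcting the raw count gives 2677 − 5 = 2672 true growth laminae.
Mean rate = 635.2 mm / 2672 years ≈ 0.238 mm per year.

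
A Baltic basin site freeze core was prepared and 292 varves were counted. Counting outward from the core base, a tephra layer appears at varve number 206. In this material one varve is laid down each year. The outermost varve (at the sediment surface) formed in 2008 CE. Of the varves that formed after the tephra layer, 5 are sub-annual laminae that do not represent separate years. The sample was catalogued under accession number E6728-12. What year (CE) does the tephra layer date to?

Between varve 206 and the sediment surface there are 292 − 206 = 86 varves.
Removing the 5 false varves leaves 86 − 5 = 81 true varves beyond the tephra layer.
2008 − 81 = 1927 CE.

1927 CE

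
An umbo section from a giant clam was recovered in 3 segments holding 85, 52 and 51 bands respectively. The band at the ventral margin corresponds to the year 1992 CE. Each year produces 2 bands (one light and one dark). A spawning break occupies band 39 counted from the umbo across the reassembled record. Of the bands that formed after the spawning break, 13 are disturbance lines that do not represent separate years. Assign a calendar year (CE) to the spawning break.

1924 CE

Total bands = 85 + 52 + 51 = 188.
188 − 39 = 149 bands lie beyond the spawning break toward the ventral margin.
Removing the 13 false bands leaves 149 − 13 = 136 true bands beyond the spawning break.
With 2 bands per year, 136 / 2 = 68 years.
The band at the ventral margin is 1992 CE, so the spawning break dates to 1992 − 68 = 1924 CE.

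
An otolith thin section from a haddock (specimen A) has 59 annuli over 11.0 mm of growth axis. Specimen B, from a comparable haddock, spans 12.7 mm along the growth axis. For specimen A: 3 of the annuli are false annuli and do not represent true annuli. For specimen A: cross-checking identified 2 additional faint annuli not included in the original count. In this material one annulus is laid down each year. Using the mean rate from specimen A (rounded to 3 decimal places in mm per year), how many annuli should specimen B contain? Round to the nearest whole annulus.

Specimen A: adjusted count: 59 − 3 + 2 = 58 annuli.
A: 11.0 mm over 58 years gives 11.0 / 58 ≈ 0.190 mm per year.
B spans 12.7 / 0.190 = 66.84 years ≈ 67 annuli.

67 annuli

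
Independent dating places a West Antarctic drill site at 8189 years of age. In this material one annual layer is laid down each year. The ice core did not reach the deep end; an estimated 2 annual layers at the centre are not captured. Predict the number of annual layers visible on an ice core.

Expected annual layers over 8189 years: 8189.
Subtracting the 2 annual layers not captured gives 8189 − 2 = 8187 annual layers in the record.

8187 annual layers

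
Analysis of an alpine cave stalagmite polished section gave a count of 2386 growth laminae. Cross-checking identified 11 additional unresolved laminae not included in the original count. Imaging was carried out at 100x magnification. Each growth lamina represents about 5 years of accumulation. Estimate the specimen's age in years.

11985 years

True growth lamina count = 2386 + 11 = 2397.
At 5 years per growth lamina, 2397 × 5 = 11985 years.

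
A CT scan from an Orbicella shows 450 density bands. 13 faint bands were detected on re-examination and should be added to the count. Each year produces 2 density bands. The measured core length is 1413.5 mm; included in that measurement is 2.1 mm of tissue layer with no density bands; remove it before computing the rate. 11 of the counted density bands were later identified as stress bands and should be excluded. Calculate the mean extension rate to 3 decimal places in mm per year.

6.245 mm per year

Correcting the raw count gives 450 − 11 + 13 = 452 true density bands.
Dividing by 2 density bands per year: 452 / 2 = 226 years.
The growth record spans 1413.5 − 2.1 = 1411.4 mm.
Mean rate = 1411.4 mm / 226 years ≈ 6.245 mm per year.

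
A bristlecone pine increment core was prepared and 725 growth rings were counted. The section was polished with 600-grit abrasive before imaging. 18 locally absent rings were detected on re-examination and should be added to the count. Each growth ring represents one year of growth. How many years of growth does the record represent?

Correcting the raw count gives 725 + 18 = 743 true growth rings.
With a one-to-one growth ring periodicity this is 743 years.

743 years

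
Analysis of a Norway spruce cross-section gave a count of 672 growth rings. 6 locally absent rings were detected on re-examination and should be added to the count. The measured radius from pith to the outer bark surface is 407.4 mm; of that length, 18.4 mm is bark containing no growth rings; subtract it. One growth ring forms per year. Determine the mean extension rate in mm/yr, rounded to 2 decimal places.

True growth ring count = 672 + 6 = 678.
The growth record spans 407.4 − 18.4 = 389.0 mm.
Mean rate = 389.0 mm / 678 years ≈ 0.57 mm/yr.

0.57 mm/yr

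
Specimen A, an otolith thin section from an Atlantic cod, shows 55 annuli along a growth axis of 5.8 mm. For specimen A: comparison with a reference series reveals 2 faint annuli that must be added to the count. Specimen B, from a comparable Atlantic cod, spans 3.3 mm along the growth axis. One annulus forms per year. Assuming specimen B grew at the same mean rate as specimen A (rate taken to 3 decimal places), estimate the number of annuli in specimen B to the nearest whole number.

Specimen A: true annulus count = 55 + 2 = 57.
A: Extension rate ≈ 5.8 / 57 = 0.102 mm/year.
Specimen B: 3.3 mm / 0.102 mm per year = 32.35 years ≈ 32 annuli.

32 annuli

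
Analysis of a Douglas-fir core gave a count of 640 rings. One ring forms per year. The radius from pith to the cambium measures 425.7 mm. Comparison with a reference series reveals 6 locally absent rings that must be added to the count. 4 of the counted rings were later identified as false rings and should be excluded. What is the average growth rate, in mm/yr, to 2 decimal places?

Correcting the raw count gives 640 − 4 + 6 = 642 true rings.
Mean rate = 425.7 mm / 642 years ≈ 0.66 mm/yr.

0.66 mm/yr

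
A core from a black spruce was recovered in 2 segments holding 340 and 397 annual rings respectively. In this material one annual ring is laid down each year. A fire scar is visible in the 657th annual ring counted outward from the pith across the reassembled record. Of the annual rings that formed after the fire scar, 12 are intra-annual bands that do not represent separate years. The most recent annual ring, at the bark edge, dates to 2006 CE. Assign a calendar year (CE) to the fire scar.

1938 CE

Total annual rings = 340 + 397 = 737.
737 − 657 = 80 annual rings lie beyond the fire scar toward the bark edge.
80 − 12 false = 68 true annual rings after the fire scar.
2006 − 68 = 1938 CE.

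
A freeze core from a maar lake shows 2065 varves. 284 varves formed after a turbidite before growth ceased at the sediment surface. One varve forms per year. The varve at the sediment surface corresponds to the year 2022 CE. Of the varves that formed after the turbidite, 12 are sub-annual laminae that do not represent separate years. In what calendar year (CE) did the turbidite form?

1750 CE

284 varves post-date the turbidite.
Excluding 12 false varves: 284 − 12 = 272.
The varve at the sediment surface is 2022 CE, so the turbidite dates to 2022 − 272 = 1750 CE.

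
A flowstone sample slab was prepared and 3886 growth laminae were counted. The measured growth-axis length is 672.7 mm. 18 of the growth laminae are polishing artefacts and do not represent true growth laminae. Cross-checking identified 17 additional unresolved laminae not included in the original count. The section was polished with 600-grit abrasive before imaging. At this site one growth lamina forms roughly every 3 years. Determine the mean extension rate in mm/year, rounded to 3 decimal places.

Adjusted count: 3886 − 18 + 17 = 3885 growth laminae.
At 3 years per growth lamina, 3885 × 3 = 11655 years.
672.7 mm over 11655 years gives 672.7 / 11655 ≈ 0.058 mm/year.

0.058 mm/year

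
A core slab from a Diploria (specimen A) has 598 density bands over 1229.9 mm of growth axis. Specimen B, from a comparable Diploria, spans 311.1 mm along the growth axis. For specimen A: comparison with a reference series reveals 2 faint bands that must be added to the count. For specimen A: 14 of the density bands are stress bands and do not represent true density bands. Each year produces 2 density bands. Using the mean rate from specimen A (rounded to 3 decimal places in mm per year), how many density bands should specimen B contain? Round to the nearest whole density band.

148 density bands

Specimen A: true density band count = 598 − 14 + 2 = 586.
Specimen A: 586 density bands at 2 per year is 586 / 2 = 293 years.
A: Extension rate ≈ 1229.9 / 293 = 4.198 mm/year.
B spans 311.1 / 4.198 = 74.11 years; at 2 density bands per year that is 74.11 × 2 ≈ 148 density bands.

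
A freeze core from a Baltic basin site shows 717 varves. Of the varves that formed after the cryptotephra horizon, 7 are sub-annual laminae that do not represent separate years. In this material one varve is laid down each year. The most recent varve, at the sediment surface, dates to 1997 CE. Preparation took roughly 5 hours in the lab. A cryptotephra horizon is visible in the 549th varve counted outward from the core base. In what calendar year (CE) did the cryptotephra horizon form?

The cryptotephra horizon sits at varve 549 from the core base, so 717 − 549 = 168 varves formed after it.
168 − 7 false = 161 true varves after the cryptotephra horizon.
Counting back 161 years from 1997 CE places the cryptotephra horizon in 1997 − 161 = 1836 CE.

1836 CE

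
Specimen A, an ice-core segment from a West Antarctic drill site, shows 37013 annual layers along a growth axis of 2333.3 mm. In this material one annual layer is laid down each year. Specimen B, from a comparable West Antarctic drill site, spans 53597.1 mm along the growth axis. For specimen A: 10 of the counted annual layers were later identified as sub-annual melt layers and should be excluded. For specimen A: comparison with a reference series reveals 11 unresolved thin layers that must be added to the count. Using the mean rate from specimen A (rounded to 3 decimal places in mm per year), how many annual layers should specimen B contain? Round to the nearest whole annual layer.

Specimen A: adjusted count: 37013 − 10 + 11 = 37014 annual layers.
A: Extension rate ≈ 2333.3 / 37014 = 0.063 mm/yr.
B spans 53597.1 / 0.063 = 850747.62 years ≈ 850748 annual layers.

850748 annual layers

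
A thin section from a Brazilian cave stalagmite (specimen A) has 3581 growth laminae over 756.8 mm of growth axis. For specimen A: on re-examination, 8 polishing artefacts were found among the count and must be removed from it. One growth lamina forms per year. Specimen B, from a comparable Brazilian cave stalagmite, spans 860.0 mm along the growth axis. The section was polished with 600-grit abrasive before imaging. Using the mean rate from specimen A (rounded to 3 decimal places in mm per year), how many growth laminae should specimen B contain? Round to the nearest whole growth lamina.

Specimen A: correcting the raw count gives 3581 − 8 = 3573 true growth laminae.
A: 756.8 mm over 3573 years gives 756.8 / 3573 ≈ 0.212 mm per year.
For B, 860.0 / 0.212 = 4056.60 years ≈ 4057 growth laminae.

4057 growth laminae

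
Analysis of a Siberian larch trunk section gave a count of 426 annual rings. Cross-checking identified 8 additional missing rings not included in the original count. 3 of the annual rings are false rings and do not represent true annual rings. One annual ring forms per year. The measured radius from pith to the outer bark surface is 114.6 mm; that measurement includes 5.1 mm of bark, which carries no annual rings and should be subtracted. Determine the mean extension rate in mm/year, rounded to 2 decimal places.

Adjusted count: 426 − 3 + 8 = 431 annual rings.
The growth record spans 114.6 − 5.1 = 109.5 mm.
Extension rate ≈ 109.5 / 431 = 0.25 mm/year.

0.25 mm/year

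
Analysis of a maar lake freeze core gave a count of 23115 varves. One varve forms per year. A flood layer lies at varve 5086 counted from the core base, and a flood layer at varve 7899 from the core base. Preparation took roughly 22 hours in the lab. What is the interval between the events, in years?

The two markers are separated by 7899 − 5086 = 2813 varves.
At one varve per year, 2813 years elapsed between them.

2813 yr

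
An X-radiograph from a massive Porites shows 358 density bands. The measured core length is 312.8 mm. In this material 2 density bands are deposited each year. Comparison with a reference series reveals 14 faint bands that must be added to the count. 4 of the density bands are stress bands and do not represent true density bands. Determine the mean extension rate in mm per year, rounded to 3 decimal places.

1.700 mm per year

True density band count = 358 − 4 + 14 = 368.
368 density bands at 2 per year is 368 / 2 = 184 years.
312.8 mm over 184 years gives 312.8 / 184 ≈ 1.700 mm per year.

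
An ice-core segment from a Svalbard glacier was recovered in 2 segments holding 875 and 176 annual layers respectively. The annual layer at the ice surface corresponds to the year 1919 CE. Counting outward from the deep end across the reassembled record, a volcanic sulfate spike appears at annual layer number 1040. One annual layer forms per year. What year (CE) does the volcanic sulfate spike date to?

1908 CE

Total annual layers = 875 + 176 = 1051.
Between annual layer 1040 and the ice surface there are 1051 − 1040 = 11 annual layers.
1919 − 11 = 1908 CE.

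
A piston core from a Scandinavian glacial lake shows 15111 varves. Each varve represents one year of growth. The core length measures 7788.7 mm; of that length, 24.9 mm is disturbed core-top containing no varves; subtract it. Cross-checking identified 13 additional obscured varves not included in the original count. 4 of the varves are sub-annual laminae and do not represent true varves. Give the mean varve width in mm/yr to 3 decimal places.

0.513 mm/yr

Correcting the raw count gives 15111 − 4 + 13 = 15120 true varves.
Net length = 7788.7 − 24.9 = 7763.8 mm.
Extension rate ≈ 7763.8 / 15120 = 0.513 mm/yr.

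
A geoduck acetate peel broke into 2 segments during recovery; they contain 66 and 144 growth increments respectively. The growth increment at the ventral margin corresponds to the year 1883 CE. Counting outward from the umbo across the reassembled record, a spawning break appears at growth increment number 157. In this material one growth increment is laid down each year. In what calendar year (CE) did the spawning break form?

1830 CE

Total growth increments = 66 + 144 = 210.
The spawning break sits at growth increment 157 from the umbo, so 210 − 157 = 53 growth increments formed after it.
The growth increment at the ventral margin is 1883 CE, so the spawning break dates to 1883 − 53 = 1830 CE.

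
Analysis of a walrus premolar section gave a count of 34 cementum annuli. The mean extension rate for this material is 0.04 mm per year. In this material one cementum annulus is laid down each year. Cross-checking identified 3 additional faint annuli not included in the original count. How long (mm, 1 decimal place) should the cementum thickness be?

1.5 mm

Correcting the raw count gives 34 + 3 = 37 true cementum annuli.
37 years at 0.04 mm/year gives 0.04 × 37 = 1.5 mm.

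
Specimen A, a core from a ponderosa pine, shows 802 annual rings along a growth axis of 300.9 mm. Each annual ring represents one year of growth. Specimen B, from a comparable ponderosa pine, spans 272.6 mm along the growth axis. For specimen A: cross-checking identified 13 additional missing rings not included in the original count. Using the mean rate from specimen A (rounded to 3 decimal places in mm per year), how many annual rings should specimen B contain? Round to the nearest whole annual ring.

739 annual rings

Specimen A: after corrections the count is 802 + 13 = 815 annual rings.
A: 300.9 mm over 815 years gives 300.9 / 815 ≈ 0.369 mm/yr.
Specimen B: 272.6 mm / 0.369 mm per year = 738.75 years ≈ 739 annual rings.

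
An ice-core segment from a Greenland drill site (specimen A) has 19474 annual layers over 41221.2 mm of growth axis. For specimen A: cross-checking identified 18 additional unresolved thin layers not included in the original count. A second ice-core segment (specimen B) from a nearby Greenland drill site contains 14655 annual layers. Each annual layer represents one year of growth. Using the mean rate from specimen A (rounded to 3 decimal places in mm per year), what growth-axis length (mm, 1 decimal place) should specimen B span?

30995.3 mm

Specimen A: true annual layer count = 19474 + 18 = 19492.
A: Extension rate ≈ 41221.2 / 19492 = 2.115 mm per year.
Length of B = 2.115 × 14655 = 30995.3 mm.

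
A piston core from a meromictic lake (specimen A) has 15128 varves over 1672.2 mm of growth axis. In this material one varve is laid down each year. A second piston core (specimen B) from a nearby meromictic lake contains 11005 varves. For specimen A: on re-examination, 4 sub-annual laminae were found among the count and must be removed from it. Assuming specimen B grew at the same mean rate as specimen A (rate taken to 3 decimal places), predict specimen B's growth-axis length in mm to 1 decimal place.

Specimen A: after corrections the count is 15128 − 4 = 15124 varves.
A: 1672.2 mm over 15124 years gives 1672.2 / 15124 ≈ 0.111 mm per year.
Length of B = 0.111 × 11005 = 1221.6 mm.

1221.6 mm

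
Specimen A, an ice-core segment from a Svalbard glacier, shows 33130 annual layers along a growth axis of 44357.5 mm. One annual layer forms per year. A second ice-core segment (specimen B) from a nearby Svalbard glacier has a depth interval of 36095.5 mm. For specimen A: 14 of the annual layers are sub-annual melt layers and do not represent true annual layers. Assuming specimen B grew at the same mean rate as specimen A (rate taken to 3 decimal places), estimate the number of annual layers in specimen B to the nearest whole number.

26957 annual layers

Specimen A: adjusted count: 33130 − 14 = 33116 annual layers.
A: Extension rate ≈ 44357.5 / 33116 = 1.339 mm/yr.
Specimen B: 36095.5 mm / 1.339 mm per year = 26957.06 years ≈ 26957 annual layers.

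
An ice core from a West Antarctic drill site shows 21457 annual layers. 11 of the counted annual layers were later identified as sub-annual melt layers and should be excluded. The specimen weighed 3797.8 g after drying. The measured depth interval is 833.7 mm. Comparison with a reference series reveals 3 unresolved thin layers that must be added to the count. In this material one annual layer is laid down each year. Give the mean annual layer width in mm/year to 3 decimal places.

0.039 mm/year

True annual layer count = 21457 − 11 + 3 = 21449.
833.7 mm over 21449 years gives 833.7 / 21449 ≈ 0.039 mm/year.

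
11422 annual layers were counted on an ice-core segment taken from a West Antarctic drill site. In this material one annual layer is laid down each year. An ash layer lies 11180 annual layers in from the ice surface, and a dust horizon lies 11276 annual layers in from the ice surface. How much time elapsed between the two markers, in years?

96 yr

The two markers are separated by 11276 − 11180 = 96 annual layers.
At one annual layer per year, 96 years elapsed between them.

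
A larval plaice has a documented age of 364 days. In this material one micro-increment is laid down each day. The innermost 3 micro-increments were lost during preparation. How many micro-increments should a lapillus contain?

One micro-increment per day gives 364 micro-increments over 364 days.
Subtracting the 3 micro-increments not captured gives 364 − 3 = 361 micro-increments in the record.

361 micro-increments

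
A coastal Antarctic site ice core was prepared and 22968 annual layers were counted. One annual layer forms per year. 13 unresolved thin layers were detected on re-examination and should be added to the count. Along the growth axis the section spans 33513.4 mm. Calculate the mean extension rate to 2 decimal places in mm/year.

Adjusted count: 22968 + 13 = 22981 annual layers.
Mean rate = 33513.4 mm / 22981 years ≈ 1.46 mm/year.

1.46 mm/year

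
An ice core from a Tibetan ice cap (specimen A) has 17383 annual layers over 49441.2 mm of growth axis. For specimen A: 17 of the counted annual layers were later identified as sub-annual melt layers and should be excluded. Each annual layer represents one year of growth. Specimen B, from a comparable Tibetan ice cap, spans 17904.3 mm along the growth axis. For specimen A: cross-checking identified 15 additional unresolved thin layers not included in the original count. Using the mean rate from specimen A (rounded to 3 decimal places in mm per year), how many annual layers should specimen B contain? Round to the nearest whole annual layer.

6293 annual layers

Specimen A: adjusted count: 17383 − 17 + 15 = 17381 annual layers.
A: 49441.2 mm over 17381 years gives 49441.2 / 17381 ≈ 2.845 mm per year.
Specimen B: 17904.3 mm / 2.845 mm per year = 6293.25 years ≈ 6293 annual layers.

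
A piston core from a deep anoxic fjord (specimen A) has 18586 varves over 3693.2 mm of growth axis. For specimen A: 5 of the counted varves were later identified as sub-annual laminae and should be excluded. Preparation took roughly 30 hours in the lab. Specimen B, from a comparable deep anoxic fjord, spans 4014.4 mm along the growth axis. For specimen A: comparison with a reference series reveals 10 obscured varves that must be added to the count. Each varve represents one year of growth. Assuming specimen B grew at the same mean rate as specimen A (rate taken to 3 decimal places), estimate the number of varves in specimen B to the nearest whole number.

20173 varves

Specimen A: adjusted count: 18586 − 5 + 10 = 18591 varves.
A: 3693.2 mm over 18591 years gives 3693.2 / 18591 ≈ 0.199 mm/year.
B spans 4014.4 / 0.199 = 20172.86 years ≈ 20173 varves.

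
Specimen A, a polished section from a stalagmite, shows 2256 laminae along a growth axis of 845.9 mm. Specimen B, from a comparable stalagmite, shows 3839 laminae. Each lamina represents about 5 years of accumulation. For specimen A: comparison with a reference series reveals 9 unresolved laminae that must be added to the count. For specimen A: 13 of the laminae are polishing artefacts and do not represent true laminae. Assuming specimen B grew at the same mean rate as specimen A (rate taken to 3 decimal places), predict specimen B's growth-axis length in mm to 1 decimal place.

1439.6 mm

Specimen A: adjusted count: 2256 − 13 + 9 = 2252 laminae.
Specimen A: 2252 laminae at 5 years each span 2252 × 5 = 11260 years.
A: 845.9 mm over 11260 years gives 845.9 / 11260 ≈ 0.075 mm/year.
Specimen B: 3839 laminae at 5 years each span 3839 × 5 = 19195 years. For B, 0.075 mm/year × 19195 years = 1439.6 mm.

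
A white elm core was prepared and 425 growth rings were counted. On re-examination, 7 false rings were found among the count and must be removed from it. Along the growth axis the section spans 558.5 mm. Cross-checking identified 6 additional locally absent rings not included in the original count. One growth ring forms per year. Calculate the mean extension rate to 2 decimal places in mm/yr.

After corrections the count is 425 − 7 + 6 = 424 growth rings.
558.5 mm over 424 years gives 558.5 / 424 ≈ 1.32 mm/yr.

1.32 mm/yr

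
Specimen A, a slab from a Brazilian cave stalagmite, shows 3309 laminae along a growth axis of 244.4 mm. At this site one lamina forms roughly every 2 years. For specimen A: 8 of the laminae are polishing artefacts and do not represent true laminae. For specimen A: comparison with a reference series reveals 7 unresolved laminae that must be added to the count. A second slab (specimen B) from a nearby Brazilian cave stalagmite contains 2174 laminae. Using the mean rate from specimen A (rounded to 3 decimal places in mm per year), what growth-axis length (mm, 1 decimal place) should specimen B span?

Specimen A: adjusted count: 3309 − 8 + 7 = 3308 laminae.
Specimen A: 3308 laminae at 2 years each span 3308 × 2 = 6616 years.
A: Extension rate ≈ 244.4 / 6616 = 0.037 mm/yr.
Specimen B: multiplying by 2 years per lamina: 2174 × 2 = 4348 years. Length of B = 0.037 × 4348 = 160.9 mm.

160.9 mm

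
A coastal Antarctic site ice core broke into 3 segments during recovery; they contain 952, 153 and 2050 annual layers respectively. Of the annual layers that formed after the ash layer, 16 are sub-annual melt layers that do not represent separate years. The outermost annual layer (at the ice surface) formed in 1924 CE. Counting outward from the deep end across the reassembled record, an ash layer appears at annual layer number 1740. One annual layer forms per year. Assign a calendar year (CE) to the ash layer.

Total annual layers = 952 + 153 + 2050 = 3155.
Between annual layer 1740 and the ice surface there are 3155 − 1740 = 1415 annual layers.
Removing the 16 false annual layers leaves 1415 − 16 = 1399 true annual layers beyond the ash layer.
The annual layer at the ice surface is 1924 CE, so the ash layer dates to 1924 − 1399 = 525 CE.

525 CE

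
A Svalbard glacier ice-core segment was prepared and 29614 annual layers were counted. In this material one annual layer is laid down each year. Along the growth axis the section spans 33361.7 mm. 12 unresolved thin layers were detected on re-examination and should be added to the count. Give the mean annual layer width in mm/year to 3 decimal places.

1.126 mm/year

Adjusted count: 29614 + 12 = 29626 annual layers.
Mean rate = 33361.7 mm / 29626 years ≈ 1.126 mm/year.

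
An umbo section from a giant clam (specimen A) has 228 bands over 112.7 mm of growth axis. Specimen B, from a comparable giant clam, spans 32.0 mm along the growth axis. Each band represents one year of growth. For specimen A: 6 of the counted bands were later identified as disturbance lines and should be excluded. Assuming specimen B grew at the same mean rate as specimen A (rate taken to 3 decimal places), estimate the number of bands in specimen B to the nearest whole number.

Specimen A: adjusted count: 228 − 6 = 222 bands.
A: Extension rate ≈ 112.7 / 222 = 0.508 mm/yr.
B spans 32.0 / 0.508 = 62.99 years ≈ 63 bands.

63 bands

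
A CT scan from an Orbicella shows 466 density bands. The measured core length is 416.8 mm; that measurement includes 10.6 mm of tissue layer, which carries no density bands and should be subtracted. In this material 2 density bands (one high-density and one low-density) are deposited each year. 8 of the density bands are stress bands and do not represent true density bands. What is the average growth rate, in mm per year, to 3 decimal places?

True density band count = 466 − 8 = 458.
With 2 density bands per year, 458 / 2 = 229 years.
Removing the 10.6 mm offcut leaves 416.8 − 10.6 = 406.2 mm.
Extension rate ≈ 406.2 / 229 = 1.774 mm per year.

1.774 mm per year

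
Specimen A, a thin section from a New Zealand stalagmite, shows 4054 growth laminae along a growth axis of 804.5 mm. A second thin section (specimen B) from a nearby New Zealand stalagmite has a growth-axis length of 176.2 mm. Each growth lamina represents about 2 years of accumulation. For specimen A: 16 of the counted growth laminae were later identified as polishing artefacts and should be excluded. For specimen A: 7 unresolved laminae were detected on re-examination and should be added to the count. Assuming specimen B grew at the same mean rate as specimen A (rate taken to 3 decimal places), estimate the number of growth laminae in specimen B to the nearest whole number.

890 growth laminae

Specimen A: after corrections the count is 4054 − 16 + 7 = 4045 growth laminae.
Specimen A: multiplying by 2 years per growth lamina: 4045 × 2 = 8090 years.
A: Mean rate = 804.5 mm / 8090 years ≈ 0.099 mm per year.
For B, 176.2 / 0.099 = 1779.80 years; at 2 years per growth lamina that is 1779.80 / 2 ≈ 890 growth laminae.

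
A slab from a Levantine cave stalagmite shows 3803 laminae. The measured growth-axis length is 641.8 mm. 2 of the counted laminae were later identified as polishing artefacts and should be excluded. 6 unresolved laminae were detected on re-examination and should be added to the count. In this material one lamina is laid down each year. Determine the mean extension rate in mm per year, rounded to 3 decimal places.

0.169 mm per year

After corrections the count is 3803 − 2 + 6 = 3807 laminae.
641.8 mm over 3807 years gives 641.8 / 3807 ≈ 0.169 mm per year.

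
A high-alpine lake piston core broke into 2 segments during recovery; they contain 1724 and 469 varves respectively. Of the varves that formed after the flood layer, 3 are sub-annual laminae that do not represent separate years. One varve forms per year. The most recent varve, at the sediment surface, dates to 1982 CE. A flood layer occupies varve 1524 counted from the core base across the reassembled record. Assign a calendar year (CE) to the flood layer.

Total varves = 1724 + 469 = 2193.
The flood layer sits at varve 1524 from the core base, so 2193 − 1524 = 669 varves formed after it.
Removing the 3 false varves leaves 669 − 3 = 666 true varves beyond the flood layer.
1982 − 666 = 1316 CE.

1316 CE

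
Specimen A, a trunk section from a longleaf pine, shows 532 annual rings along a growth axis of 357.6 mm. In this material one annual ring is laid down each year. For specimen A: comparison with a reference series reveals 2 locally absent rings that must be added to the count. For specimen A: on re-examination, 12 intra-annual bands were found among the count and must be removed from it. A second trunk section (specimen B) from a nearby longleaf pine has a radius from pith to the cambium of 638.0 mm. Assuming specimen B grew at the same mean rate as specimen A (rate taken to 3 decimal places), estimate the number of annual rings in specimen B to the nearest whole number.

Specimen A: true annual ring count = 532 − 12 + 2 = 522.
A: 357.6 mm over 522 years gives 357.6 / 522 ≈ 0.685 mm/yr.
Specimen B: 638.0 mm / 0.685 mm per year = 931.39 years ≈ 931 annual rings.

931 annual rings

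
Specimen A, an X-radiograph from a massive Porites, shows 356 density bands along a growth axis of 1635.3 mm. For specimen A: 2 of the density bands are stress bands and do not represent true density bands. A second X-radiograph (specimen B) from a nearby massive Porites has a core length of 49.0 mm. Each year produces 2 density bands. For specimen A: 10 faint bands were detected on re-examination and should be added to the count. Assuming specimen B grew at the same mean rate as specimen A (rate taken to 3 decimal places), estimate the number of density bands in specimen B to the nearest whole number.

Specimen A: after corrections the count is 356 − 2 + 10 = 364 density bands.
Specimen A: with 2 density bands per year, 364 / 2 = 182 years.
A: 1635.3 mm over 182 years gives 1635.3 / 182 ≈ 8.985 mm/year.
Specimen B: 49.0 mm / 8.985 mm per year = 5.45 years; at 2 density bands per year that is 5.45 × 2 ≈ 11 density bands.

11 density bands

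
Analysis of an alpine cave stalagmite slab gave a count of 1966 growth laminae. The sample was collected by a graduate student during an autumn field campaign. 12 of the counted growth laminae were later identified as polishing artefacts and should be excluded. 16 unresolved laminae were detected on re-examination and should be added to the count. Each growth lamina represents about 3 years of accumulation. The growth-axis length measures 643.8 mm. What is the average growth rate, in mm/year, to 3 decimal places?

0.109 mm/year

True growth lamina count = 1966 − 12 + 16 = 1970.
At 3 years per growth lamina, 1970 × 3 = 5910 years.
Extension rate ≈ 643.8 / 5910 = 0.109 mm/year.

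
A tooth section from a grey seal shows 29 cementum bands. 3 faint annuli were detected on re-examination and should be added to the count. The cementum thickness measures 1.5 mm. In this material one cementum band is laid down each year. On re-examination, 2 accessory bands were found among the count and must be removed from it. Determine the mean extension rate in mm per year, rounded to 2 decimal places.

0.05 mm per year

Correcting the raw count gives 29 − 2 + 3 = 30 true cementum bands.
Mean rate = 1.5 mm / 30 years ≈ 0.05 mm per year.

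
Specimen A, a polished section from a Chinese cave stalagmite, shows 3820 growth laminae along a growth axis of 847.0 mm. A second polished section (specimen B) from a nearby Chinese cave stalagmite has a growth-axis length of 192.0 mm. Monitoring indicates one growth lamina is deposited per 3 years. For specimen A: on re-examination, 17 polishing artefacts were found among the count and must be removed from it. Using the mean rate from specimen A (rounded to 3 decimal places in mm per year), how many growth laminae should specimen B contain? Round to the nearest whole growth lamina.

865 growth laminae

Specimen A: true growth lamina count = 3820 − 17 = 3803.
Specimen A: multiplying by 3 years per growth lamina: 3803 × 3 = 11409 years.
A: 847.0 mm over 11409 years gives 847.0 / 11409 ≈ 0.074 mm per year.
B spans 192.0 / 0.074 = 2594.59 years; at 3 years per growth lamina that is 2594.59 / 3 ≈ 865 growth laminae.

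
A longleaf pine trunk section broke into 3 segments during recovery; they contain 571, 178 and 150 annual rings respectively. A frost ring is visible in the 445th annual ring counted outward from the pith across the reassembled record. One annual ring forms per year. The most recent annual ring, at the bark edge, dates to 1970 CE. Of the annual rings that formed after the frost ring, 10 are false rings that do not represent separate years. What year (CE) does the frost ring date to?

Total annual rings = 571 + 178 + 150 = 899.
899 − 445 = 454 annual rings lie beyond the frost ring toward the bark edge.
Removing the 10 false annual rings leaves 454 − 10 = 444 true annual rings beyond the frost ring.
1970 − 444 = 1526 CE.

1526 CE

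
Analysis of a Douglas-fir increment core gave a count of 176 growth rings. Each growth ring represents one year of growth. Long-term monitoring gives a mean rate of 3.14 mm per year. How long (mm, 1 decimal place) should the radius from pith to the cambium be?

The record spans 176 years at 3.14 mm per year.
Length ≈ 3.14 × 176 = 552.6 mm.

552.6 mm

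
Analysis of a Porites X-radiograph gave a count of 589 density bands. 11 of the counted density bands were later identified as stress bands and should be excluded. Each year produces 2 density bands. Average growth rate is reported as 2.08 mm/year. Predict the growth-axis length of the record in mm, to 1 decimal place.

601.1 mm

True density band count = 589 − 11 = 578.
578 density bands at 2 per year is 578 / 2 = 289 years.
Length ≈ 2.08 × 289 = 601.1 mm.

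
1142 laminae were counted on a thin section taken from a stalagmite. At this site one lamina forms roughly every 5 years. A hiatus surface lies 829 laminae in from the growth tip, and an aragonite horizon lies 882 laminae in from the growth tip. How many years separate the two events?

265 years

The two markers are separated by 882 − 829 = 53 laminae.
At 5 years per lamina, 53 × 5 = 265 years.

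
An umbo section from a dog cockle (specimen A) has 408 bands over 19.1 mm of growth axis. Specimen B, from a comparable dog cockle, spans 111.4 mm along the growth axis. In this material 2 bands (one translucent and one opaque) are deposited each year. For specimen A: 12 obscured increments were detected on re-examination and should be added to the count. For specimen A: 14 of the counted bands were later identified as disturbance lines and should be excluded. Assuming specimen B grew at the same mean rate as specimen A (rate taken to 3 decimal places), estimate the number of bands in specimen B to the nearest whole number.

Specimen A: true band count = 408 − 14 + 12 = 406.
Specimen A: dividing by 2 bands per year: 406 / 2 = 203 years.
A: Mean rate = 19.1 mm / 203 years ≈ 0.094 mm/year.
For B, 111.4 / 0.094 = 1185.11 years; at 2 bands per year that is 1185.11 × 2 ≈ 2370 bands.

2370 bands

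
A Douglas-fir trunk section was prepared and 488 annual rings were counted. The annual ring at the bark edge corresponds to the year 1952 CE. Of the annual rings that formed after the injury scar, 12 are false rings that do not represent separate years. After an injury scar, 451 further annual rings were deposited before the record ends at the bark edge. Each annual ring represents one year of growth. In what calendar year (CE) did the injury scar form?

1513 CE

451 annual rings post-date the injury scar.
451 − 12 false = 439 true annual rings after the injury scar.
1952 − 439 = 1513 CE.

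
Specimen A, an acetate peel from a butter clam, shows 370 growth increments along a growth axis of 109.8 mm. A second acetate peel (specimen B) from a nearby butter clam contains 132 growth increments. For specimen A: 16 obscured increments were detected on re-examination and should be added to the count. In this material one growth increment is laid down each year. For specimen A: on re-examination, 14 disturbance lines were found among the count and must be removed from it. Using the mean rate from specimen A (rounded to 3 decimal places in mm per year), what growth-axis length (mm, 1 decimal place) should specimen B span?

38.9 mm

Specimen A: adjusted count: 370 − 14 + 16 = 372 growth increments.
A: Mean rate = 109.8 mm / 372 years ≈ 0.295 mm/year.
For B, 0.295 mm/year × 132 years = 38.9 mm.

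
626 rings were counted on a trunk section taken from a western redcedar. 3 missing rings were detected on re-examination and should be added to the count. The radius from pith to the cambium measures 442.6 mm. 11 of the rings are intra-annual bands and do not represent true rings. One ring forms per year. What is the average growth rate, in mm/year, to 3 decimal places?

0.716 mm/year

Correcting the raw count gives 626 − 11 + 3 = 618 true rings.
442.6 mm over 618 years gives 442.6 / 618 ≈ 0.716 mm/year.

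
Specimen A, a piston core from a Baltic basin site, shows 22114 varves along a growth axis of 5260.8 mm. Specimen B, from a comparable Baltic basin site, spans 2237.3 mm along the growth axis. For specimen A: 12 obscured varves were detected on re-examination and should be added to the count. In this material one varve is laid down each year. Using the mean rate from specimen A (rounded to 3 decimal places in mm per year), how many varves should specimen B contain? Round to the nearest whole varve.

9400 varves

Specimen A: true varve count = 22114 + 12 = 22126.
A: Mean rate = 5260.8 mm / 22126 years ≈ 0.238 mm per year.
B spans 2237.3 / 0.238 = 9400.42 years ≈ 9400 varves.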